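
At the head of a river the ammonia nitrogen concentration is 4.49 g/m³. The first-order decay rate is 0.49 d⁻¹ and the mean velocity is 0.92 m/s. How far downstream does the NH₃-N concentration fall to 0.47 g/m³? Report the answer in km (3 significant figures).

From C = C₀·e^(−kt), t = ln(C₀/C)/k = ln(4.49/0.47)/0.49 = 2.257/0.49 = 4.606 d.
Distance = v·t = 0.92 m/s × 3.979e+05 s = 3.661e+05 m = 366.1 km.

366 km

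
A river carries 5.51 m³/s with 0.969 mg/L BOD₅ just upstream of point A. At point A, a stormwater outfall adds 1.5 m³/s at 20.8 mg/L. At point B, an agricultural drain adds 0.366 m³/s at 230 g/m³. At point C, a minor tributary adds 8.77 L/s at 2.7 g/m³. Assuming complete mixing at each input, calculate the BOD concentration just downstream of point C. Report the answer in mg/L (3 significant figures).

16.4 mg/L

After input A: C = (5.51·0.969 + 1.5·20.8) / 7.01 = 5.212 mg/L.
After input B: C = (7.01·5.212 + 0.366·230) / 7.376 = 16.37 mg/L.
8.77 L/s = 0.00877 m³/s.
After input C: C = (7.376·16.37 + 0.00877·2.7) / 7.385 = 16.35 mg/L.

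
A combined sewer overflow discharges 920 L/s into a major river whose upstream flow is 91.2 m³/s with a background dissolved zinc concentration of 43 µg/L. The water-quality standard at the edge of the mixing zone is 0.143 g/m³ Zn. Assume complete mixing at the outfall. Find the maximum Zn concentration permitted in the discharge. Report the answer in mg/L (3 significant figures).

10.1 mg/L

920 L/s = 0.92 m³/s.
43 µg/L = 0.043 mg/L.
Mass balance: 0.143·92.12 = 0.92·Cₑ + 91.2·0.043.
Cₑ = (13.17 − 3.922) / 0.92 = 10.06 mg/L.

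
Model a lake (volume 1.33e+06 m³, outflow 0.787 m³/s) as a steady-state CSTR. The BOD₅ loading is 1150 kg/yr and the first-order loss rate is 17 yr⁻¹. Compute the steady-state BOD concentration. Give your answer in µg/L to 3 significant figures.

Outflow Q = 0.787 m³/s × 3.156e+07 s/yr = 2.484e+07 m³/yr.
Steady-state CSTR mass balance: W = Q·C + k·V·C, so C = W/(Q + kV).
Q + kV = 2.484e+07 + 17·1.33e+06 = 4.745e+07 m³/yr.
C = 1150/4.745e+07 = 2.424e-05 kg/m³ = 0.02424 mg/L = 24.24 µg/L.

24.2 µg/L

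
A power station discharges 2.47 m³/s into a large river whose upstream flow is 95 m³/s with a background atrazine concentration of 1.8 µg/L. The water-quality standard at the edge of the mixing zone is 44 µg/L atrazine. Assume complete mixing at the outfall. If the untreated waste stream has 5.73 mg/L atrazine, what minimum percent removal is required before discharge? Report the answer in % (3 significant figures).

70.9 %

1.8 µg/L = 0.0018 mg/L.
44 µg/L = 0.044 mg/L.
Mass balance: 0.044·97.47 = 2.47·Cₑ + 95·0.0018.
Cₑ = (4.289 − 0.171) / 2.47 = 1.667 mg/L.
Required removal = 1 − 1.667/5.73 = 70.91 %.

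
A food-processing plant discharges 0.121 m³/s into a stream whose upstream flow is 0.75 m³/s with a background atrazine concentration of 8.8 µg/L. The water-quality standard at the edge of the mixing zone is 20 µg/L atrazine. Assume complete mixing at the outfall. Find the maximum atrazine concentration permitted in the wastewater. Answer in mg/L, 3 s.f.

0.0894 mg/L

8.8 µg/L = 0.0088 mg/L.
20 µg/L = 0.02 mg/L.
Mass balance: 0.02·0.871 = 0.121·Cₑ + 0.75·0.0088.
Cₑ = (0.01742 − 0.0066) / 0.121 = 0.08942 mg/L.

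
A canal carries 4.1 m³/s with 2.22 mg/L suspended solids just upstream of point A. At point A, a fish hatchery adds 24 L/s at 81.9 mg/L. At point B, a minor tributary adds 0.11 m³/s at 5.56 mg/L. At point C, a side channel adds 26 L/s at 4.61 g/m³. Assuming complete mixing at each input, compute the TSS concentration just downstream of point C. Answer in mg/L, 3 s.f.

2.77 mg/L

24 L/s = 0.024 m³/s.
After input A: C = (4.1·2.22 + 0.024·81.9) / 4.124 = 2.684 mg/L.
After input B: C = (4.124·2.684 + 0.11·5.56) / 4.234 = 2.758 mg/L.
26 L/s = 0.026 m³/s.
After input C: C = (4.234·2.758 + 0.026·4.61) / 4.26 = 2.77 mg/L.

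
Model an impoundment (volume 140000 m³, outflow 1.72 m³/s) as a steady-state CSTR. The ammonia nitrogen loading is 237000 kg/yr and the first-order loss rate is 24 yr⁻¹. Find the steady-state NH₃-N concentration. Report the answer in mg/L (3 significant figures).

4.11 mg/L

Outflow Q = 1.72 m³/s × 3.156e+07 s/yr = 5.428e+07 m³/yr.
Steady-state CSTR mass balance: W = Q·C + k·V·C, so C = W/(Q + kV).
Q + kV = 5.428e+07 + 24·140000 = 5.764e+07 m³/yr.
C = 237000/5.764e+07 = 0.004112 kg/m³ = 4.112 mg/L.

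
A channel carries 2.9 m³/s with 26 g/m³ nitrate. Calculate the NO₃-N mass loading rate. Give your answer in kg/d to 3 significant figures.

6510 kg/d

Mass flux = Q·C = 2.9 m³/s × 26 g/m³ = 75.4 g/s.
= 75.4 g/s × 86.4 = 6515 kg/d.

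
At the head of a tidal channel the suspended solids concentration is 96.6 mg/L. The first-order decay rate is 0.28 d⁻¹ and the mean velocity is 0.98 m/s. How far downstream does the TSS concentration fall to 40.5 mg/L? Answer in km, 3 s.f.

263 km

From C = C₀·e^(−kt), t = ln(C₀/C)/k = ln(96.6/40.5)/0.28 = 0.8693/0.28 = 3.105 d.
Distance = v·t = 0.98 m/s × 2.682e+05 s = 2.629e+05 m = 262.9 km.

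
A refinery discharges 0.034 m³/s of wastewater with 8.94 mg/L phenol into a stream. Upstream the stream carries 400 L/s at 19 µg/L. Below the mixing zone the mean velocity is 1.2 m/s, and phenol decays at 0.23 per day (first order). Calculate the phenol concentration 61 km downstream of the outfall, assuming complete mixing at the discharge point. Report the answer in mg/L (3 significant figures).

0.627 mg/L

400 L/s = 0.4 m³/s.
19 µg/L = 0.019 mg/L.
After complete mixing, C₀ = (0.034·8.94 + 0.4·0.019) / 0.434 = 0.7179 mg/L.
Travel time t = 6.1e+04 m / 1.2 m/s = 5.083e+04 s = 0.5883 d.
C = 0.7179·exp(−0.23·0.5883) = 0.7179·0.8734 = 0.627 mg/L.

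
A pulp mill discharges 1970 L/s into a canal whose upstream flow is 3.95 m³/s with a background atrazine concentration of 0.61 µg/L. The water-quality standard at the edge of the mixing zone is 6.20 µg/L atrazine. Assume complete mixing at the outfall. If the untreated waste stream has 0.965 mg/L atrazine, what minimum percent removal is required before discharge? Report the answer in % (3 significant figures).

98.2 %

1970 L/s = 1.97 m³/s.
0.61 µg/L = 0.00061 mg/L.
6.20 µg/L = 0.0062 mg/L.
Mass balance: 0.0062·5.92 = 1.97·Cₑ + 3.95·0.00061.
Cₑ = (0.0367 − 0.00241) / 1.97 = 0.01741 mg/L.
Required removal = 1 − 0.01741/0.965 = 98.2 %.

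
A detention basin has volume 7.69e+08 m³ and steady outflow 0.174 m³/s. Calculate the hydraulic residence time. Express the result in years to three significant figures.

140 yr

Q = 0.174 m³/s × 3.156e+07 s/yr = 5.491e+06 m³/yr.
Hydraulic residence time τ = V/Q = 7.69e+08/5.491e+06 = 140 yr.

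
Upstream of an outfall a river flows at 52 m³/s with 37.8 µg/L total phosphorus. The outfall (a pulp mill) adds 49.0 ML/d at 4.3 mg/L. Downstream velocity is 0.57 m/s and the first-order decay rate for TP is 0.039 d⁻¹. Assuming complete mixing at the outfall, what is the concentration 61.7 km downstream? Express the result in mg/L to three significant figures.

0.0798 mg/L

49.0 ML/d = 0.5671 m³/s.
37.8 µg/L = 0.0378 mg/L.
After complete mixing, C₀ = (0.5671·4.3 + 52·0.0378) / 52.57 = 0.08378 mg/L.
Travel time t = 6.17e+04 m / 0.57 m/s = 1.082e+05 s = 1.253 d.
C = 0.08378·exp(−0.039·1.253) = 0.08378·0.9523 = 0.07979 mg/L.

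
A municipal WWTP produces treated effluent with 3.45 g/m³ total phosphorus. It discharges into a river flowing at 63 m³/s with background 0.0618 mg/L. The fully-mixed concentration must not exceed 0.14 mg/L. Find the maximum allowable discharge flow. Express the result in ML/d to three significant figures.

129 ML/d

Mass balance at complete mixing: C_std·(Q_w + Q_r) = Q_w·C_e + Q_r·C_b.
Rearranging, Q_w = Q_r·(C_std − C_b)/(C_e − C_std) = 63·(0.14 − 0.0618) / (3.45 − 0.14) = 1.488 m³/s.
= 128.6 ML/d.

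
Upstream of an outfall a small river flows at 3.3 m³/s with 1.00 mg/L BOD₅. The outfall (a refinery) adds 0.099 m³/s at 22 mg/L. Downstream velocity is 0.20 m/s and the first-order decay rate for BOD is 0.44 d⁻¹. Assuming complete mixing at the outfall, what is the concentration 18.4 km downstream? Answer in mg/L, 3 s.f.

After complete mixing, C₀ = (0.099·22 + 3.3·1) / 3.399 = 1.612 mg/L.
Travel time t = 1.84e+04 m / 0.20 m/s = 9.2e+04 s = 1.065 d.
C = 1.612·exp(−0.44·1.065) = 1.612·0.6259 = 1.009 mg/L.

1.01 mg/L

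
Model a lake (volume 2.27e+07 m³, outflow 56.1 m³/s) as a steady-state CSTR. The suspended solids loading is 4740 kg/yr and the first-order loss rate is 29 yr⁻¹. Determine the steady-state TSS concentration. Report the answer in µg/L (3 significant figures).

Outflow Q = 56.1 m³/s × 3.156e+07 s/yr = 1.77e+09 m³/yr.
Steady-state CSTR mass balance: W = Q·C + k·V·C, so C = W/(Q + kV).
Q + kV = 1.77e+09 + 29·2.27e+07 = 2.429e+09 m³/yr.
C = 4740/2.429e+09 = 1.952e-06 kg/m³ = 0.001952 mg/L = 1.952 µg/L.

1.95 µg/L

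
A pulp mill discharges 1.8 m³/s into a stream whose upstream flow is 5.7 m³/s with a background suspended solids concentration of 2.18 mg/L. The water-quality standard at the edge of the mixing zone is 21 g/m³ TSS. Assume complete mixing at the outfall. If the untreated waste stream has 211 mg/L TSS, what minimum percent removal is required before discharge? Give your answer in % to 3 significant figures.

61.8 %

Mass balance: 21·7.5 = 1.8·Cₑ + 5.7·2.18.
Cₑ = (157.5 − 12.43) / 1.8 = 80.6 mg/L.
Required removal = 1 − 80.6/211 = 61.8 %.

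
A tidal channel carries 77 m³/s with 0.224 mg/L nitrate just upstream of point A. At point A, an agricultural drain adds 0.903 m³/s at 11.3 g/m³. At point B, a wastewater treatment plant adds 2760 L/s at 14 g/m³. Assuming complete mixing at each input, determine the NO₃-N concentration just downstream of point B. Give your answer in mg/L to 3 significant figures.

0.819 mg/L

After input A: C = (77·0.224 + 0.903·11.3) / 77.9 = 0.3524 mg/L.
2760 L/s = 2.76 m³/s.
After input B: C = (77.9·0.3524 + 2.76·14) / 80.66 = 0.8194 mg/L.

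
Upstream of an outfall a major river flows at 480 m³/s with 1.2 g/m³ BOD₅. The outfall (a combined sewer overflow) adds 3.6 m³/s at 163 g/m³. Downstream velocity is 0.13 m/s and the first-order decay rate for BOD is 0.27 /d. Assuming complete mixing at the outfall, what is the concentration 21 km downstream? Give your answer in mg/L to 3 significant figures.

After complete mixing, C₀ = (3.6·163 + 480·1.2) / 483.6 = 2.404 mg/L.
Travel time t = 2.1e+04 m / 0.13 m/s = 1.615e+05 s = 1.87 d.
C = 2.404·exp(−0.27·1.87) = 2.404·0.6036 = 1.451 mg/L.

1.45 mg/L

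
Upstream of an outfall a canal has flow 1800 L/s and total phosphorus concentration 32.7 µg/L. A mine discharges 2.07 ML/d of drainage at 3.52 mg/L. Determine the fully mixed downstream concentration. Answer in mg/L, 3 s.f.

2.07 ML/d = 0.02396 m³/s.
1800 L/s = 1.8 m³/s.
32.7 µg/L = 0.0327 mg/L.
Conservation of mass across the mixing zone: C = (0.02396·3.52 + 1.8·0.0327) / (0.02396 + 1.8) = 0.1432/1.824 = 0.07851 mg/L.

0.0785 mg/L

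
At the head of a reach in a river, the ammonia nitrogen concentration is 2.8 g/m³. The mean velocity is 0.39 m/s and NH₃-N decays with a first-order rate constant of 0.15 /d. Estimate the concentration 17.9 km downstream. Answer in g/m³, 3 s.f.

Travel time t = 17.9 km / 0.39 m/s = 1.79e+04/0.39 = 4.59e+04 s = 0.5312 d.
First-order decay: C = 2.8·exp(−0.15·0.5312) = 2.8·0.9234 = 2.586 g/m³.

2.59 g/m³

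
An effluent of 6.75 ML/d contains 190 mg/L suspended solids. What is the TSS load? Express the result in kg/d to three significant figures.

1280 kg/d

6.75 ML/d = 0.07812 m³/s.
Mass flux = Q·C = 0.07812 m³/s × 190 g/m³ = 14.84 g/s.
= 14.84 g/s × 86.4 = 1282 kg/d.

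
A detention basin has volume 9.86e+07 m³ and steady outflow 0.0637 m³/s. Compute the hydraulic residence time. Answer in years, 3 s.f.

49.0 yr

Q = 0.0637 m³/s × 3.156e+07 s/yr = 2.01e+06 m³/yr.
Hydraulic residence time τ = V/Q = 9.86e+07/2.01e+06 = 49.05 yr.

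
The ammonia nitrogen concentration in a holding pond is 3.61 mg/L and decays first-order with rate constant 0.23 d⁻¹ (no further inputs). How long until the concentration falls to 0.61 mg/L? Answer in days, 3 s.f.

t = ln(C₀/C)/k = ln(3.61/0.61)/0.23 = 1.778/0.23 = 7.73 d.

7.73 d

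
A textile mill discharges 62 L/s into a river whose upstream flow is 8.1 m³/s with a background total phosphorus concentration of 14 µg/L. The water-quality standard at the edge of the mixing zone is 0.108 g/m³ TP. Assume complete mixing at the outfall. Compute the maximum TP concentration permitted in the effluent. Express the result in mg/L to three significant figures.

12.4 mg/L

62 L/s = 0.062 m³/s.
14 µg/L = 0.014 mg/L.
Mass balance: 0.108·8.162 = 0.062·Cₑ + 8.1·0.014.
Cₑ = (0.8815 − 0.1134) / 0.062 = 12.39 mg/L.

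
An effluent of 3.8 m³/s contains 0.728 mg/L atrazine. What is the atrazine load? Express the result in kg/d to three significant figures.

239 kg/d

Mass flux = Q·C = 3.8 m³/s × 0.728 g/m³ = 2.766 g/s.
= 2.766 g/s × 86.4 = 239 kg/d.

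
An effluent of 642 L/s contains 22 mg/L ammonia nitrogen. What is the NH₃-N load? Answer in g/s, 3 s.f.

14.1 g/s

642 L/s = 0.642 m³/s.
Mass flux = Q·C = 0.642 m³/s × 22 g/m³ = 14.12 g/s.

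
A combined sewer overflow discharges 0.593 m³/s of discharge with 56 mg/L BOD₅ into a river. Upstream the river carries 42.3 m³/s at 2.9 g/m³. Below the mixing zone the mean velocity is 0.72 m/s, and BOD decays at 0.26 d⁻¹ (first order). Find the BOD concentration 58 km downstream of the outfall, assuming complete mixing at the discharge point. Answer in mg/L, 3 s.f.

2.85 mg/L

After complete mixing, C₀ = (0.593·56 + 42.3·2.9) / 42.89 = 3.634 mg/L.
Travel time t = 5.8e+04 m / 0.72 m/s = 8.056e+04 s = 0.9324 d.
C = 3.634·exp(−0.26·0.9324) = 3.634·0.7847 = 2.852 mg/L.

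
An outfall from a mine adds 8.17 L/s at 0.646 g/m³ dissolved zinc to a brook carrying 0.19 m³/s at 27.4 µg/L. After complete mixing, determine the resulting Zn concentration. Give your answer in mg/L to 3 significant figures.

0.0529 mg/L

8.17 L/s = 0.00817 m³/s.
27.4 µg/L = 0.0274 mg/L.
Flow-weighted mixing gives C = (0.00817·0.646 + 0.19·0.0274) / (0.00817 + 0.19) = 0.01048/0.1982 = 0.0529 mg/L.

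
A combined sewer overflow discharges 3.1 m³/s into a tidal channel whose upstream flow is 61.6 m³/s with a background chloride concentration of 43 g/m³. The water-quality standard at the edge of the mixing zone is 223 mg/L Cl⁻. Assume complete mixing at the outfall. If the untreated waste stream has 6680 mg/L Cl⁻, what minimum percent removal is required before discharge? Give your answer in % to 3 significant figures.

43.1 %

Mass balance: 223·64.7 = 3.1·Cₑ + 61.6·43.
Cₑ = (1.443e+04 − 2649) / 3.1 = 3800 mg/L.
Required removal = 1 − 3800/6680 = 43.12 %.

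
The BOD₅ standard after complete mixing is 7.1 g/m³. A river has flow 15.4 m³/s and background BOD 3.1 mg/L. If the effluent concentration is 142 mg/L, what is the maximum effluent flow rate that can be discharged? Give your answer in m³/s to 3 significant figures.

Mass balance at complete mixing: C_std·(Q_w + Q_r) = Q_w·C_e + Q_r·C_b.
Rearranging, Q_w = Q_r·(C_std − C_b)/(C_e − C_std) = 15.4·(7.1 − 3.1) / (142 − 7.1) = 0.4566 m³/s.

0.457 m³/s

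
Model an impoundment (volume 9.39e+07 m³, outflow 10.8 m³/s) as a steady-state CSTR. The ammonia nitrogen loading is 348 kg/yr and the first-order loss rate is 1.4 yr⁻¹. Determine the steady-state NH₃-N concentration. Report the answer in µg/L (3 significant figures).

Outflow Q = 10.8 m³/s × 3.156e+07 s/yr = 3.408e+08 m³/yr.
Steady-state CSTR mass balance: W = Q·C + k·V·C, so C = W/(Q + kV).
Q + kV = 3.408e+08 + 1.4·9.39e+07 = 4.723e+08 m³/yr.
C = 348/4.723e+08 = 7.368e-07 kg/m³ = 0.0007368 mg/L = 0.7368 µg/L.

0.737 µg/L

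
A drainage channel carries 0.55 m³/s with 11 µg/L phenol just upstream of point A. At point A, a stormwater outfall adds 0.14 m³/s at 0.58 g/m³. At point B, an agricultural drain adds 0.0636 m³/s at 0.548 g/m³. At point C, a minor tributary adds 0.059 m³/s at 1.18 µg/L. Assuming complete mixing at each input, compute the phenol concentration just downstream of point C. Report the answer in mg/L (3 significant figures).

0.150 mg/L

11 µg/L = 0.011 mg/L.
After input A: C = (0.55·0.011 + 0.14·0.58) / 0.69 = 0.1264 mg/L.
After input B: C = (0.69·0.1264 + 0.0636·0.548) / 0.7536 = 0.162 mg/L.
1.18 µg/L = 0.00118 mg/L.
After input C: C = (0.7536·0.162 + 0.059·0.00118) / 0.8126 = 0.1503 mg/L.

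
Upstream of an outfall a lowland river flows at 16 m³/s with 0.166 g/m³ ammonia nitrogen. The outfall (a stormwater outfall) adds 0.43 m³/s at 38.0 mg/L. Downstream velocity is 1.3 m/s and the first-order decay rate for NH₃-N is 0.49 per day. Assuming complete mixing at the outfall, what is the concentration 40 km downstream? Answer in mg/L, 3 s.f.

After complete mixing, C₀ = (0.43·38 + 16·0.166) / 16.43 = 1.156 mg/L.
Travel time t = 4e+04 m / 1.3 m/s = 3.077e+04 s = 0.3561 d.
C = 1.156·exp(−0.49·0.3561) = 1.156·0.8399 = 0.971 mg/L.

0.971 mg/L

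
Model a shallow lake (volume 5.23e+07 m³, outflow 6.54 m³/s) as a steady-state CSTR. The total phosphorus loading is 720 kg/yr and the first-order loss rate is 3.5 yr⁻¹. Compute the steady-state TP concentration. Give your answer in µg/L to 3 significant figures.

1.85 µg/L

Outflow Q = 6.54 m³/s × 3.156e+07 s/yr = 2.064e+08 m³/yr.
Steady-state CSTR mass balance: W = Q·C + k·V·C, so C = W/(Q + kV).
Q + kV = 2.064e+08 + 3.5·5.23e+07 = 3.894e+08 m³/yr.
C = 720/3.894e+08 = 1.849e-06 kg/m³ = 0.001849 mg/L = 1.849 µg/L.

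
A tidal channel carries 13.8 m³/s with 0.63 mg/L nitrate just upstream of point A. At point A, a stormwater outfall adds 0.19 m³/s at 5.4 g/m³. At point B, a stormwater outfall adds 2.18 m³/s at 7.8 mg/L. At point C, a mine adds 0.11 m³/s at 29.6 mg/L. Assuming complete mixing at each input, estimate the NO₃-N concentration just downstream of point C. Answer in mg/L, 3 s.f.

After input A: C = (13.8·0.63 + 0.19·5.4) / 13.99 = 0.6948 mg/L.
After input B: C = (13.99·0.6948 + 2.18·7.8) / 16.17 = 1.653 mg/L.
After input C: C = (16.17·1.653 + 0.11·29.6) / 16.28 = 1.842 mg/L.

1.84 mg/L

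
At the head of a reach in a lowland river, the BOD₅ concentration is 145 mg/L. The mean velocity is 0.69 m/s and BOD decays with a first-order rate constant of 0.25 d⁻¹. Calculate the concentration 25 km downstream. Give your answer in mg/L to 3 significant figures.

Travel time t = 25 km / 0.69 m/s = 2.5e+04/0.69 = 3.623e+04 s = 0.4194 d.
First-order decay: C = 145·exp(−0.25·0.4194) = 145·0.9005 = 130.6 mg/L.

131 mg/L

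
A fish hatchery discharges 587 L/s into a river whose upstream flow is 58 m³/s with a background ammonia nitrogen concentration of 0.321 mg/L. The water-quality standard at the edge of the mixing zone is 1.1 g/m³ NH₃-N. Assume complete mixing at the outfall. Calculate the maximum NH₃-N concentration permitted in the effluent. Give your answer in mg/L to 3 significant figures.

587 L/s = 0.587 m³/s.
Mass balance: 1.1·58.59 = 0.587·Cₑ + 58·0.321.
Cₑ = (64.45 − 18.62) / 0.587 = 78.07 mg/L.

78.1 mg/L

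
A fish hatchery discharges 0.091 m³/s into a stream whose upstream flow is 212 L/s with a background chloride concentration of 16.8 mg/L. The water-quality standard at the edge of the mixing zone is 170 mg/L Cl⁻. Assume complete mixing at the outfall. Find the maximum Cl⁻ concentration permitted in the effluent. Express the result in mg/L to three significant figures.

212 L/s = 0.212 m³/s.
Mass balance: 170·0.303 = 0.091·Cₑ + 0.212·16.8.
Cₑ = (51.51 − 3.562) / 0.091 = 526.9 mg/L.

527 mg/L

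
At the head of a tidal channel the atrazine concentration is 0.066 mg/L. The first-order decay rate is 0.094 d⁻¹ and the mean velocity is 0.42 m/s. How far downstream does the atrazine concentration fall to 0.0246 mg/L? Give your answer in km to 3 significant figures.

381 km

From C = C₀·e^(−kt), t = ln(C₀/C)/k = ln(0.066/0.0246)/0.094 = 0.9869/0.094 = 10.5 d.
Distance = v·t = 0.42 m/s × 9.071e+05 s = 3.81e+05 m = 381 km.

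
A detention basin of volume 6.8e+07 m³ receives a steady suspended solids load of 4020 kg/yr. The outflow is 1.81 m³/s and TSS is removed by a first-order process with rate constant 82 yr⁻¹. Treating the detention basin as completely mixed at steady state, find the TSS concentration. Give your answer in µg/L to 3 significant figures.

0.714 µg/L

Outflow Q = 1.81 m³/s × 3.156e+07 s/yr = 5.712e+07 m³/yr.
Steady-state CSTR mass balance: W = Q·C + k·V·C, so C = W/(Q + kV).
Q + kV = 5.712e+07 + 82·6.8e+07 = 5.633e+09 m³/yr.
C = 4020/5.633e+09 = 7.136e-07 kg/m³ = 0.0007136 mg/L = 0.7136 µg/L.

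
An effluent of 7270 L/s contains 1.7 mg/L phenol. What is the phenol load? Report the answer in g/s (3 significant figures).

12.4 g/s

7270 L/s = 7.27 m³/s.
Mass flux = Q·C = 7.27 m³/s × 1.7 g/m³ = 12.36 g/s.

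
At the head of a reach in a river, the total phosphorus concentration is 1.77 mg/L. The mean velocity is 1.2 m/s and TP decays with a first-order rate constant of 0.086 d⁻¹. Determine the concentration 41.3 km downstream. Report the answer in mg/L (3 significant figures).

Travel time t = 41.3 km / 1.2 m/s = 4.13e+04/1.2 = 3.442e+04 s = 0.3983 d.
First-order decay: C = 1.77·exp(−0.086·0.3983) = 1.77·0.9663 = 1.71 mg/L.

1.71 mg/L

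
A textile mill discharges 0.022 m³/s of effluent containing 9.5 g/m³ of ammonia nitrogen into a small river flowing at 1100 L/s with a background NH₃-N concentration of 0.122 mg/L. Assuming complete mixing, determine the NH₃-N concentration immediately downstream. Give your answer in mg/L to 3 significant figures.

1100 L/s = 1.1 m³/s.
Flow-weighted mixing gives C = (0.022·9.5 + 1.1·0.122) / (0.022 + 1.1) = 0.3432/1.122 = 0.3059 mg/L.

0.306 mg/L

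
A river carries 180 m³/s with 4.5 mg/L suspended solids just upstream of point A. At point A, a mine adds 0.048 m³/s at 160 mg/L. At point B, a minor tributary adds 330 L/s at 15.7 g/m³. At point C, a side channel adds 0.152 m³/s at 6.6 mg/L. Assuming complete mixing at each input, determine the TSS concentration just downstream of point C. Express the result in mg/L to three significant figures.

4.56 mg/L

After input A: C = (180·4.5 + 0.048·160) / 180 = 4.541 mg/L.
330 L/s = 0.33 m³/s.
After input B: C = (180·4.541 + 0.33·15.7) / 180.4 = 4.562 mg/L.
After input C: C = (180.4·4.562 + 0.152·6.6) / 180.5 = 4.564 mg/L.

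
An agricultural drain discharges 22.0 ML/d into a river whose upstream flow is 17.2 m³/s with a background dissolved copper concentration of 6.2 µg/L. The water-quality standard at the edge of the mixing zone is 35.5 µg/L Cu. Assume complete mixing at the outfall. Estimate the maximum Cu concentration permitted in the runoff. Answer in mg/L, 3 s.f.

2.01 mg/L

22.0 ML/d = 0.2546 m³/s.
6.2 µg/L = 0.0062 mg/L.
35.5 µg/L = 0.0355 mg/L.
Mass balance: 0.0355·17.45 = 0.2546·Cₑ + 17.2·0.0062.
Cₑ = (0.6196 − 0.1066) / 0.2546 = 2.015 mg/L.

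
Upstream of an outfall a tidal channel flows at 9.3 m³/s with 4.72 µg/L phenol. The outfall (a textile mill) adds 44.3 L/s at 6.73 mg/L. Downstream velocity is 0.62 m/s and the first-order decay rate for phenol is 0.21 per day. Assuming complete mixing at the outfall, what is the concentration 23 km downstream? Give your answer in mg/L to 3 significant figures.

44.3 L/s = 0.0443 m³/s.
4.72 µg/L = 0.00472 mg/L.
After complete mixing, C₀ = (0.0443·6.73 + 9.3·0.00472) / 9.344 = 0.0366 mg/L.
Travel time t = 2.3e+04 m / 0.62 m/s = 3.71e+04 s = 0.4294 d.
C = 0.0366·exp(−0.21·0.4294) = 0.0366·0.9138 = 0.03345 mg/L.

0.0334 mg/L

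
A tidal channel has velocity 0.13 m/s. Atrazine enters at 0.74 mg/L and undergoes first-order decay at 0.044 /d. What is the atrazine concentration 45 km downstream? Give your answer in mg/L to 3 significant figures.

0.620 mg/L

Travel time t = 45 km / 0.13 m/s = 4.5e+04/0.13 = 3.462e+05 s = 4.006 d.
First-order decay: C = 0.74·exp(−0.044·4.006) = 0.74·0.8384 = 0.6204 mg/L.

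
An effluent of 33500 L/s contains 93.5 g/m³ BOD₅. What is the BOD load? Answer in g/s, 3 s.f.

33500 L/s = 33.5 m³/s.
Mass flux = Q·C = 33.5 m³/s × 93.5 g/m³ = 3132 g/s.

3130 g/s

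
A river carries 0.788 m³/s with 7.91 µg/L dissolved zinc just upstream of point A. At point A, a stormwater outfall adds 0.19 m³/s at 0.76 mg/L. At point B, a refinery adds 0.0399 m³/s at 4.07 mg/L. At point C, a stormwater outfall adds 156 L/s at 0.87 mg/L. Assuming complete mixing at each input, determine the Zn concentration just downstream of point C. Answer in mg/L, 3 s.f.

0.382 mg/L

7.91 µg/L = 0.00791 mg/L.
After input A: C = (0.788·0.00791 + 0.19·0.76) / 0.978 = 0.154 mg/L.
After input B: C = (0.978·0.154 + 0.0399·4.07) / 1.018 = 0.3075 mg/L.
156 L/s = 0.156 m³/s.
After input C: C = (1.018·0.3075 + 0.156·0.87) / 1.174 = 0.3823 mg/L.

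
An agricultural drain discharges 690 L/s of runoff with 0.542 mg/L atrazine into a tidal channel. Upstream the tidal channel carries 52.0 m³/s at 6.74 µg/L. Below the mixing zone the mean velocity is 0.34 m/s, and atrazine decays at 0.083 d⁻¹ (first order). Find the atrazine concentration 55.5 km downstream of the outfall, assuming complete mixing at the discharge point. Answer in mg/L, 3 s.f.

690 L/s = 0.69 m³/s.
6.74 µg/L = 0.00674 mg/L.
After complete mixing, C₀ = (0.69·0.542 + 52·0.00674) / 52.69 = 0.01375 mg/L.
Travel time t = 5.55e+04 m / 0.34 m/s = 1.632e+05 s = 1.889 d.
C = 0.01375·exp(−0.083·1.889) = 0.01375·0.8549 = 0.01175 mg/L.

0.0118 mg/L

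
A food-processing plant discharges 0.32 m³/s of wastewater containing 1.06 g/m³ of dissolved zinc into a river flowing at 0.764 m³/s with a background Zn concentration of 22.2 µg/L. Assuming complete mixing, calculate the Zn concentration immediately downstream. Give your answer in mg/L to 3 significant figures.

22.2 µg/L = 0.0222 mg/L.
Flow-weighted mixing gives C = (0.32·1.06 + 0.764·0.0222) / (0.32 + 0.764) = 0.3562/1.084 = 0.3286 mg/L.

0.329 mg/L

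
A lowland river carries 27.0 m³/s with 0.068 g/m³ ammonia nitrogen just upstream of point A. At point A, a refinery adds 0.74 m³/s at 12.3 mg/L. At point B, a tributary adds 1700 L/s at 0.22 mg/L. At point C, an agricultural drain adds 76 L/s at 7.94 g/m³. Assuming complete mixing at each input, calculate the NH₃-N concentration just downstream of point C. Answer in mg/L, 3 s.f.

After input A: C = (27·0.068 + 0.74·12.3) / 27.74 = 0.3943 mg/L.
1700 L/s = 1.7 m³/s.
After input B: C = (27.74·0.3943 + 1.7·0.22) / 29.44 = 0.3842 mg/L.
76 L/s = 0.076 m³/s.
After input C: C = (29.44·0.3842 + 0.076·7.94) / 29.52 = 0.4037 mg/L.

0.404 mg/L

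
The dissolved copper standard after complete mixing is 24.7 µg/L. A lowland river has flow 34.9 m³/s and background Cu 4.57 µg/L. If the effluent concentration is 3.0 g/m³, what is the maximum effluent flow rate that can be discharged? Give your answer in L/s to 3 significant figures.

4.57 µg/L = 0.00457 mg/L.
24.7 µg/L = 0.0247 mg/L.
Mass balance at complete mixing: C_std·(Q_w + Q_r) = Q_w·C_e + Q_r·C_b.
Rearranging, Q_w = Q_r·(C_std − C_b)/(C_e − C_std) = 34.9·(0.0247 − 0.00457) / (3 − 0.0247) = 0.2361 m³/s.
= 236.1 L/s.

236 L/s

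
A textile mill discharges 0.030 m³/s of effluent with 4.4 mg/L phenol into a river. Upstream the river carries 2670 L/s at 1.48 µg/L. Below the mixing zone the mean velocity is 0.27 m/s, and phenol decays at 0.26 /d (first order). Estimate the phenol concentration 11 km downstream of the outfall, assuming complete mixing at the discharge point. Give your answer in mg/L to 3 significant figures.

2670 L/s = 2.67 m³/s.
1.48 µg/L = 0.00148 mg/L.
After complete mixing, C₀ = (0.03·4.4 + 2.67·0.00148) / 2.7 = 0.05035 mg/L.
Travel time t = 1.1e+04 m / 0.27 m/s = 4.074e+04 s = 0.4715 d.
C = 0.05035·exp(−0.26·0.4715) = 0.05035·0.8846 = 0.04454 mg/L.

0.0445 mg/L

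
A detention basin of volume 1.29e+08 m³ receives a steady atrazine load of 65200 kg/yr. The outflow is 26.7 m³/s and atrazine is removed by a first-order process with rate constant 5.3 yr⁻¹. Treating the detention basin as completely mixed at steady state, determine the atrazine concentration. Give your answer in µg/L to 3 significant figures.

42.7 µg/L

Outflow Q = 26.7 m³/s × 3.156e+07 s/yr = 8.426e+08 m³/yr.
Steady-state CSTR mass balance: W = Q·C + k·V·C, so C = W/(Q + kV).
Q + kV = 8.426e+08 + 5.3·1.29e+08 = 1.526e+09 m³/yr.
C = 65200/1.526e+09 = 4.272e-05 kg/m³ = 0.04272 mg/L = 42.72 µg/L.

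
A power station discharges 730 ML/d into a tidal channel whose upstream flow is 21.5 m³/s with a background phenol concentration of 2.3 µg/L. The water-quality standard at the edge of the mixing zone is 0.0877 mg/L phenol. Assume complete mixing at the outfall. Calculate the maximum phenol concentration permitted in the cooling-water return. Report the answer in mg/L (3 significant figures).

730 ML/d = 8.449 m³/s.
2.3 µg/L = 0.0023 mg/L.
Mass balance: 0.0877·29.95 = 8.449·Cₑ + 21.5·0.0023.
Cₑ = (2.627 − 0.04945) / 8.449 = 0.305 mg/L.

0.305 mg/L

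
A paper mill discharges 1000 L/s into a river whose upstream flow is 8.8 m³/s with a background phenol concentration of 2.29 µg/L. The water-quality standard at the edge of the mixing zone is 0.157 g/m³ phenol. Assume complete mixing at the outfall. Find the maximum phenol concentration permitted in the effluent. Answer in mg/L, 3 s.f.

1.52 mg/L

1000 L/s = 1 m³/s.
2.29 µg/L = 0.00229 mg/L.
Mass balance: 0.157·9.8 = 1·Cₑ + 8.8·0.00229.
Cₑ = (1.539 − 0.02015) / 1 = 1.518 mg/L.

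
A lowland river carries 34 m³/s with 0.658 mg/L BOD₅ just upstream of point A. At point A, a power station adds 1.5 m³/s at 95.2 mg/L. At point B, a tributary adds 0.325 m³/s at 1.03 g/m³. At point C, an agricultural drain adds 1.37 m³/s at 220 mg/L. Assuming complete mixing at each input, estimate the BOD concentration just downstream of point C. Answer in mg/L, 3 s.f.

12.6 mg/L

After input A: C = (34·0.658 + 1.5·95.2) / 35.5 = 4.653 mg/L.
After input B: C = (35.5·4.653 + 0.325·1.03) / 35.83 = 4.62 mg/L.
After input C: C = (35.83·4.62 + 1.37·220) / 37.2 = 12.55 mg/L.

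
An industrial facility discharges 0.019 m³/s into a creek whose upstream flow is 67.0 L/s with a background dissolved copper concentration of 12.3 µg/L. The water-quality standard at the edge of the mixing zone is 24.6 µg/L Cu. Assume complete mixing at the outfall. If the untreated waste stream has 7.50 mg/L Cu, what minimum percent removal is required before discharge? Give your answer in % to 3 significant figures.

99.1 %

67.0 L/s = 0.067 m³/s.
12.3 µg/L = 0.0123 mg/L.
24.6 µg/L = 0.0246 mg/L.
Mass balance: 0.0246·0.086 = 0.019·Cₑ + 0.067·0.0123.
Cₑ = (0.002116 − 0.0008241) / 0.019 = 0.06797 mg/L.
Required removal = 1 − 0.06797/7.50 = 99.09 %.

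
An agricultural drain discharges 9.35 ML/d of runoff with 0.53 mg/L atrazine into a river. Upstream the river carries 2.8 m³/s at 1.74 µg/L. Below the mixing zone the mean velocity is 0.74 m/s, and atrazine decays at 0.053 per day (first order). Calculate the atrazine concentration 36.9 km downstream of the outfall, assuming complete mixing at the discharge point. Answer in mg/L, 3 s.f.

9.35 ML/d = 0.1082 m³/s.
1.74 µg/L = 0.00174 mg/L.
After complete mixing, C₀ = (0.1082·0.53 + 2.8·0.00174) / 2.908 = 0.0214 mg/L.
Travel time t = 3.69e+04 m / 0.74 m/s = 4.986e+04 s = 0.5771 d.
C = 0.0214·exp(−0.053·0.5771) = 0.0214·0.9699 = 0.02075 mg/L.

0.0208 mg/L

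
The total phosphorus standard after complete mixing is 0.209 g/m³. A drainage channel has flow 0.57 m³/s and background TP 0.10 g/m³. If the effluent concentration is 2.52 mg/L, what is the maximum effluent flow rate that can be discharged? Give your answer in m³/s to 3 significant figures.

Mass balance at complete mixing: C_std·(Q_w + Q_r) = Q_w·C_e + Q_r·C_b.
Rearranging, Q_w = Q_r·(C_std − C_b)/(C_e − C_std) = 0.57·(0.209 − 0.1) / (2.52 − 0.209) = 0.02688 m³/s.

0.0269 m³/s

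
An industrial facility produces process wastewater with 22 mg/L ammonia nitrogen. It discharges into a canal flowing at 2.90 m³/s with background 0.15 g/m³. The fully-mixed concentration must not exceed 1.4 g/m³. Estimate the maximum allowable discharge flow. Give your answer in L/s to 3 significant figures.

176 L/s

Mass balance at complete mixing: C_std·(Q_w + Q_r) = Q_w·C_e + Q_r·C_b.
Rearranging, Q_w = Q_r·(C_std − C_b)/(C_e − C_std) = 2.90·(1.4 − 0.15) / (22 − 1.4) = 0.176 m³/s.
= 176 L/s.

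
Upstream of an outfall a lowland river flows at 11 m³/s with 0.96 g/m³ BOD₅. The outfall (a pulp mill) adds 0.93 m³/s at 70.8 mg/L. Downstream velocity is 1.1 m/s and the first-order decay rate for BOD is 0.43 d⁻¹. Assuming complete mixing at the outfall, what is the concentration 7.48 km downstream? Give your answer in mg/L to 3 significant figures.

After complete mixing, C₀ = (0.93·70.8 + 11·0.96) / 11.93 = 6.404 mg/L.
Travel time t = 7480 m / 1.1 m/s = 6800 s = 0.0787 d.
C = 6.404·exp(−0.43·0.0787) = 6.404·0.9667 = 6.191 mg/L.

6.19 mg/L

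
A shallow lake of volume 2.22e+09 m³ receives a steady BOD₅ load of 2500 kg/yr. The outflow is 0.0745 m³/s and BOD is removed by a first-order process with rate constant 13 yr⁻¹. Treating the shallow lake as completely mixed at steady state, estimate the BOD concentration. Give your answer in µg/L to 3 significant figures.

0.0866 µg/L

Outflow Q = 0.0745 m³/s × 3.156e+07 s/yr = 2.351e+06 m³/yr.
Steady-state CSTR mass balance: W = Q·C + k·V·C, so C = W/(Q + kV).
Q + kV = 2.351e+06 + 13·2.22e+09 = 2.886e+10 m³/yr.
C = 2500/2.886e+10 = 8.662e-08 kg/m³ = 8.662e-05 mg/L = 0.08662 µg/L.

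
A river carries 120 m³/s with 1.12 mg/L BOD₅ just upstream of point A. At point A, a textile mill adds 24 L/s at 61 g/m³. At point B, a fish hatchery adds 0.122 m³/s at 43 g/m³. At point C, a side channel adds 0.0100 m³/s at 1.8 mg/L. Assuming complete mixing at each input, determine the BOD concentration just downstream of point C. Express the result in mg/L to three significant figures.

1.17 mg/L

24 L/s = 0.024 m³/s.
After input A: C = (120·1.12 + 0.024·61) / 120 = 1.132 mg/L.
After input B: C = (120·1.132 + 0.122·43) / 120.1 = 1.174 mg/L.
After input C: C = (120.1·1.174 + 0.01·1.8) / 120.2 = 1.175 mg/L.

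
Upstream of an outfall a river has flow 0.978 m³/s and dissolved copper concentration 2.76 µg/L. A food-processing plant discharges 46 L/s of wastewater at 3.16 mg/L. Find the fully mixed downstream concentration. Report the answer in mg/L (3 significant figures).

0.145 mg/L

46 L/s = 0.046 m³/s.
2.76 µg/L = 0.00276 mg/L.
By mass balance at complete mixing, C = (0.046·3.16 + 0.978·0.00276) / (0.046 + 0.978) = 0.1481/1.024 = 0.1446 mg/L.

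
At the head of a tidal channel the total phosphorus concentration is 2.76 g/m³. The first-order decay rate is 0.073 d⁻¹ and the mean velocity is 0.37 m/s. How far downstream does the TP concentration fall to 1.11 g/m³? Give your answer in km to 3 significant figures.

399 km

From C = C₀·e^(−kt), t = ln(C₀/C)/k = ln(2.76/1.11)/0.073 = 0.9109/0.073 = 12.48 d.
Distance = v·t = 0.37 m/s × 1.078e+06 s = 3.989e+05 m = 398.9 km.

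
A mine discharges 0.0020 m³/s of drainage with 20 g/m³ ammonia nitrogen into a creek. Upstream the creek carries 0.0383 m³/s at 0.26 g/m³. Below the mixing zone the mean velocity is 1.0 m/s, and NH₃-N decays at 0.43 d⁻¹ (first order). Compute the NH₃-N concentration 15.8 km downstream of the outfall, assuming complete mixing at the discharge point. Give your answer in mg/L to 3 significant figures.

After complete mixing, C₀ = (0.002·20 + 0.0383·0.26) / 0.0403 = 1.24 mg/L.
Travel time t = 1.58e+04 m / 1.0 m/s = 1.58e+04 s = 0.1829 d.
C = 1.24·exp(−0.43·0.1829) = 1.24·0.9244 = 1.146 mg/L.

1.15 mg/L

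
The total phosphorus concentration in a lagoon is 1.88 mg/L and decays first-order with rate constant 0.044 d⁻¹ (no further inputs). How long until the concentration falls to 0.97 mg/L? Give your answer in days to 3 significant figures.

t = ln(C₀/C)/k = ln(1.88/0.97)/0.044 = 0.6617/0.044 = 15.04 d.

15.0 d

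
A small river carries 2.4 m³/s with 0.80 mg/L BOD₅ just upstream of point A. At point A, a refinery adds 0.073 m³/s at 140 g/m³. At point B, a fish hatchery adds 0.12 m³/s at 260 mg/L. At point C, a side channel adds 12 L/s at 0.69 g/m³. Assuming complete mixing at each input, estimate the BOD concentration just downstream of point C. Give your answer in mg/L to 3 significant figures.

16.6 mg/L

After input A: C = (2.4·0.8 + 0.073·140) / 2.473 = 4.909 mg/L.
After input B: C = (2.473·4.909 + 0.12·260) / 2.593 = 16.71 mg/L.
12 L/s = 0.012 m³/s.
After input C: C = (2.593·16.71 + 0.012·0.69) / 2.605 = 16.64 mg/L.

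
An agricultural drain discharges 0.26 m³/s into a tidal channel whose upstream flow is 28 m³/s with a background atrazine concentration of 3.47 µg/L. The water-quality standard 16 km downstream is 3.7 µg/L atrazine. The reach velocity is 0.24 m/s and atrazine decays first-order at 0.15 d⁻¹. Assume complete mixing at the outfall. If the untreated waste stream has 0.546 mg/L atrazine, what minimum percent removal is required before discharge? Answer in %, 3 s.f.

85.7 %

3.47 µg/L = 0.00347 mg/L.
3.7 µg/L = 0.0037 mg/L.
Travel time to the compliance point: t = 1.6e+04/0.24 = 6.667e+04 s = 0.7716 d; decay factor exp(−0.15·0.7716) = 0.8907.
So the concentration just after mixing may be at most 0.0037/0.8907 = 0.004154 mg/L.
Mass balance: 0.004154·28.26 = 0.26·Cₑ + 28·0.00347.
Cₑ = (0.1174 − 0.09716) / 0.26 = 0.07782 mg/L.
Required removal = 1 − 0.07782/0.546 = 85.75 %.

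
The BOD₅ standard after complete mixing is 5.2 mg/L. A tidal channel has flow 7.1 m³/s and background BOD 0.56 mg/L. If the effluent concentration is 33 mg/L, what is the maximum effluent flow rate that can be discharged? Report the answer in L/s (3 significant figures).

Mass balance at complete mixing: C_std·(Q_w + Q_r) = Q_w·C_e + Q_r·C_b.
Rearranging, Q_w = Q_r·(C_std − C_b)/(C_e − C_std) = 7.1·(5.2 − 0.56) / (33 − 5.2) = 1.185 m³/s.
= 1185 L/s.

1190 L/s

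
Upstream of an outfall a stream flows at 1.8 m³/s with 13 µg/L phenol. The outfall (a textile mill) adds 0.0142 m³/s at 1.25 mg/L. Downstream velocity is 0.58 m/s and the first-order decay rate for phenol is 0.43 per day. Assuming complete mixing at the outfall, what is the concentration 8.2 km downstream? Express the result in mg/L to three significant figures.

0.0211 mg/L

13 µg/L = 0.013 mg/L.
After complete mixing, C₀ = (0.0142·1.25 + 1.8·0.013) / 1.814 = 0.02268 mg/L.
Travel time t = 8200 m / 0.58 m/s = 1.414e+04 s = 0.1636 d.
C = 0.02268·exp(−0.43·0.1636) = 0.02268·0.9321 = 0.02114 mg/L.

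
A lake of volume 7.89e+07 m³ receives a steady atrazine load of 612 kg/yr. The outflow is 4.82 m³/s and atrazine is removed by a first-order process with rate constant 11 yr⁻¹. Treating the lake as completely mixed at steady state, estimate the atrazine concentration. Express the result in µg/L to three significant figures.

0.600 µg/L

Outflow Q = 4.82 m³/s × 3.156e+07 s/yr = 1.521e+08 m³/yr.
Steady-state CSTR mass balance: W = Q·C + k·V·C, so C = W/(Q + kV).
Q + kV = 1.521e+08 + 11·7.89e+07 = 1.02e+09 m³/yr.
C = 612/1.02e+09 = 6e-07 kg/m³ = 0.0006 mg/L = 0.6 µg/L.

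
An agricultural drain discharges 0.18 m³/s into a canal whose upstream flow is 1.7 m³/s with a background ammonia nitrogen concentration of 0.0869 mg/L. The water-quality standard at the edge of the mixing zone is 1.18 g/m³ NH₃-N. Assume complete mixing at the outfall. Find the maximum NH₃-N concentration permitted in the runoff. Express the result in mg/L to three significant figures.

11.5 mg/L

Mass balance: 1.18·1.88 = 0.18·Cₑ + 1.7·0.0869.
Cₑ = (2.218 − 0.1477) / 0.18 = 11.5 mg/L.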